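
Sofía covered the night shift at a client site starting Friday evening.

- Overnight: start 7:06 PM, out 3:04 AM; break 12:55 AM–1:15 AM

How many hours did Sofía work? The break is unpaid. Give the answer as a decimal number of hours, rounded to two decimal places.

7.63 hours

Overnight: 7:06 PM → midnight = 4 h 54 min; midnight → 3:04 AM = 3 h 4 min; span 7 h 58 min; less 20 min break → 7 h 38 min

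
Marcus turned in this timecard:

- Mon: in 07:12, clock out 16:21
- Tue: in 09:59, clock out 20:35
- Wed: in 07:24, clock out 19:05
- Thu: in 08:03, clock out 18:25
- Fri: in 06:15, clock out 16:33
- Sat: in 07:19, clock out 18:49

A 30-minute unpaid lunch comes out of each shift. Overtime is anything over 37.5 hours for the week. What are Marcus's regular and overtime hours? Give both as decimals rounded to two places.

Regular 37.50 hours, overtime 23.10 hours

Mon: 07:12–16:21 = 9 h 9 min; less 30 min break → 8 h 39 min
Tue: 09:59–20:35 = 10 h 36 min; less 30 min break → 10 h 6 min
Wed: 07:24–19:05 = 11 h 41 min; less 30 min break → 11 h 11 min
Thu: 08:03–18:25 = 10 h 22 min; less 30 min break → 9 h 52 min
Fri: 06:15–16:33 = 10 h 18 min; less 30 min break → 9 h 48 min
Sat: 07:19–18:49 = 11 h 30 min; less 30 min break → 11 h 0 min
Total worked: 60 h 36 min = 60.60 h.
Threshold 37.5 h → overtime 23 h 6 min, regular 37 h 30 min.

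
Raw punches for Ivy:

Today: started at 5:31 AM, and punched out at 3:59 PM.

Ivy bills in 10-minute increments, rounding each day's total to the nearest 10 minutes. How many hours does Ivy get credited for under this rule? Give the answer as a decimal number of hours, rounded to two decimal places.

Today: 5:31 AM–3:59 PM = 10 h 28 min → rounds to 10 h 30 min

10.50 hours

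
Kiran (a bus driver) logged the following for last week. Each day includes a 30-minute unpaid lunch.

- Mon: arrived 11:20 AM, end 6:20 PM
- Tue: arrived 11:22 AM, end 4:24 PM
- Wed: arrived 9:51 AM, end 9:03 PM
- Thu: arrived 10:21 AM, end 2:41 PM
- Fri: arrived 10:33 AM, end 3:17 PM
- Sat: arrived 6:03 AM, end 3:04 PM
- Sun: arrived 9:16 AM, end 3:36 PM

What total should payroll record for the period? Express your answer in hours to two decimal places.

Mon: 11:20 AM–6:20 PM = 7 h 0 min; less 30 min break → 6 h 30 min
Tue: 11:22 AM–4:24 PM = 5 h 2 min; less 30 min break → 4 h 32 min
Wed: 9:51 AM–9:03 PM = 11 h 12 min; less 30 min break → 10 h 42 min
Thu: 10:21 AM–2:41 PM = 4 h 20 min; less 30 min break → 3 h 50 min
Fri: 10:33 AM–3:17 PM = 4 h 44 min; less 30 min break → 4 h 14 min
Sat: 6:03 AM–3:04 PM = 9 h 1 min; less 30 min break → 8 h 31 min
Sun: 9:16 AM–3:36 PM = 6 h 20 min; less 30 min break → 5 h 50 min
Total: 6 h 30 min + 4 h 32 min + 10 h 42 min + 3 h 50 min + 4 h 14 min + 8 h 31 min + 5 h 50 min = 44 h 9 min.

44.15 hours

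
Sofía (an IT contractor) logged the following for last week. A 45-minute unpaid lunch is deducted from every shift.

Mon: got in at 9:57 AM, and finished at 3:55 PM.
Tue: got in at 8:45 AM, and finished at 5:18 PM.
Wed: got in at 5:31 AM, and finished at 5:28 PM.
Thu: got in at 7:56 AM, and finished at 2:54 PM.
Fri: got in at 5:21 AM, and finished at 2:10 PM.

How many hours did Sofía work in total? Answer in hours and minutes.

38 h 30 min

Mon: 9:57 AM–3:55 PM = 5 h 58 min; less 45 min break → 5 h 13 min
Tue: 8:45 AM–5:18 PM = 8 h 33 min; less 45 min break → 7 h 48 min
Wed: 5:31 AM–5:28 PM = 11 h 57 min; less 45 min break → 11 h 12 min
Thu: 7:56 AM–2:54 PM = 6 h 58 min; less 45 min break → 6 h 13 min
Fri: 5:21 AM–2:10 PM = 8 h 49 min; less 45 min break → 8 h 4 min
Total: 5 h 13 min + 7 h 48 min + 11 h 12 min + 6 h 13 min + 8 h 4 min = 38 h 30 min.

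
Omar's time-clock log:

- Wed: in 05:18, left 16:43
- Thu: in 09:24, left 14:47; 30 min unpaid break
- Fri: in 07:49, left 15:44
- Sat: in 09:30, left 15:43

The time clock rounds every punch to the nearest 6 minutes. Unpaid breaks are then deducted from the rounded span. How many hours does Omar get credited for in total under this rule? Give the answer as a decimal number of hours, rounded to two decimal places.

30.40 hours

Wed: in 05:18→05:18, out 16:43→16:42; 11 h 24 min
Thu: in 09:24→09:24, out 14:47→14:48; 5 h 24 min − 30 min = 4 h 54 min
Fri: in 07:49→07:48, out 15:44→15:42; 7 h 54 min
Sat: in 09:30→09:30, out 15:43→15:42; 6 h 12 min
Total credited: 30 h 24 min.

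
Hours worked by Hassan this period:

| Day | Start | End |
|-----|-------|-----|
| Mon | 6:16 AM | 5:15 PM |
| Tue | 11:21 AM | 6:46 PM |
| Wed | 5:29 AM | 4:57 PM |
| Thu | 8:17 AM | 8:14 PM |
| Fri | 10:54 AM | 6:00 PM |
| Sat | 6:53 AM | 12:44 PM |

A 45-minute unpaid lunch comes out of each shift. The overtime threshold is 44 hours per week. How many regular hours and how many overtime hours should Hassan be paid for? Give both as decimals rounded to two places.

Mon: 6:16 AM–5:15 PM = 10 h 59 min; less 45 min break → 10 h 14 min
Tue: 11:21 AM–6:46 PM = 7 h 25 min; less 45 min break → 6 h 40 min
Wed: 5:29 AM–4:57 PM = 11 h 28 min; less 45 min break → 10 h 43 min
Thu: 8:17 AM–8:14 PM = 11 h 57 min; less 45 min break → 11 h 12 min
Fri: 10:54 AM–6:00 PM = 7 h 6 min; less 45 min break → 6 h 21 min
Sat: 6:53 AM–12:44 PM = 5 h 51 min; less 45 min break → 5 h 6 min
Total worked: 50 h 16 min = 50.27 h.
Threshold 44 h → overtime 6 h 16 min, regular 44 h 0 min.

Regular 44.00 hours, overtime 6.27 hours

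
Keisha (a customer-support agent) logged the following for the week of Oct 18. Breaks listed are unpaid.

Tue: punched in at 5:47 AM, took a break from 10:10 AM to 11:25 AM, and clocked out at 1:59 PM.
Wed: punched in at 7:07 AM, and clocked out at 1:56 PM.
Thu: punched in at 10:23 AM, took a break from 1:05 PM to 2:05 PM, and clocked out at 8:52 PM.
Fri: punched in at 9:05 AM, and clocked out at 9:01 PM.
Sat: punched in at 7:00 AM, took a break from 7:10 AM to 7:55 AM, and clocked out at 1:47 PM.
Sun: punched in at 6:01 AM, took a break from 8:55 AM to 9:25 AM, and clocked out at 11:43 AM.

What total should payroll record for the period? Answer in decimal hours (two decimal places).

46.42 hours

Tue: 5:47 AM–1:59 PM = 8 h 12 min; less 75 min break → 6 h 57 min
Wed: 7:07 AM–1:56 PM = 6 h 49 min
Thu: 10:23 AM–8:52 PM = 10 h 29 min; less 60 min break → 9 h 29 min
Fri: 9:05 AM–9:01 PM = 11 h 56 min
Sat: 7:00 AM–1:47 PM = 6 h 47 min; less 45 min break → 6 h 2 min
Sun: 6:01 AM–11:43 AM = 5 h 42 min; less 30 min break → 5 h 12 min
Total: 6 h 57 min + 6 h 49 min + 9 h 29 min + 11 h 56 min + 6 h 2 min + 5 h 12 min = 46 h 25 min.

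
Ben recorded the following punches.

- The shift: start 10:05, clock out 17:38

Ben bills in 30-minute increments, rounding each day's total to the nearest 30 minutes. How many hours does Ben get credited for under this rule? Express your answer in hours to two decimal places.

7.50 hours

The shift: 10:05–17:38 = 7 h 33 min → rounds to 7 h 30 min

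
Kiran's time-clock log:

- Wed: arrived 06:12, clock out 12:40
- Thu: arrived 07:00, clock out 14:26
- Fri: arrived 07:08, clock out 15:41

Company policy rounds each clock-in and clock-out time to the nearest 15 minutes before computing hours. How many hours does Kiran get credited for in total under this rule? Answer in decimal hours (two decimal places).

Wed: in 06:12→06:15, out 12:40→12:45; 6 h 30 min
Thu: in 07:00→07:00, out 14:26→14:30; 7 h 30 min
Fri: in 07:08→07:15, out 15:41→15:45; 8 h 30 min
Total credited: 22 h 30 min.

22.50 hours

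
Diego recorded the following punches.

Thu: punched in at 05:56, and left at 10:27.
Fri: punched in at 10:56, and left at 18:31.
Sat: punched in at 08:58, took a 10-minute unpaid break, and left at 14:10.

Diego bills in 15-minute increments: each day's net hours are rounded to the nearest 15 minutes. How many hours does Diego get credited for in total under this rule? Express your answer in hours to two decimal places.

17.00 hours

Thu: 05:56–10:27 = 4 h 31 min → rounds to 4 h 30 min
Fri: 10:56–18:31 = 7 h 35 min → rounds to 7 h 30 min
Sat: 08:58–14:10 = 5 h 12 min − 10 min = 5 h 2 min → rounds to 5 h 0 min
Total credited: 17 h 0 min.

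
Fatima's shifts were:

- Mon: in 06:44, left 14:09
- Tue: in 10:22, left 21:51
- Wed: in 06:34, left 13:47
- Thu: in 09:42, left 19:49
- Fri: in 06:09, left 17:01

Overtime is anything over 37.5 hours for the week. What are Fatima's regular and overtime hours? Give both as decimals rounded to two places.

Regular 37.50 hours, overtime 9.60 hours

Mon: 06:44–14:09 = 7 h 25 min
Tue: 10:22–21:51 = 11 h 29 min
Wed: 06:34–13:47 = 7 h 13 min
Thu: 09:42–19:49 = 10 h 7 min
Fri: 06:09–17:01 = 10 h 52 min
Total worked: 47 h 6 min = 47.10 h.
Threshold 37.5 h → overtime 9 h 36 min, regular 37 h 30 min.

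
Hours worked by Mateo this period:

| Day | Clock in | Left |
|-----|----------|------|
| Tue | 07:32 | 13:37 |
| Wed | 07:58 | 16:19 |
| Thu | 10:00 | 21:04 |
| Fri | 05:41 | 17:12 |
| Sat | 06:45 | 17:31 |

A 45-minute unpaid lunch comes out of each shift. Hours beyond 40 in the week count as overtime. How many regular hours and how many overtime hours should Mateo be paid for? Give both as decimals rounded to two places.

Tue: 07:32–13:37 = 6 h 5 min; less 45 min break → 5 h 20 min
Wed: 07:58–16:19 = 8 h 21 min; less 45 min break → 7 h 36 min
Thu: 10:00–21:04 = 11 h 4 min; less 45 min break → 10 h 19 min
Fri: 05:41–17:12 = 11 h 31 min; less 45 min break → 10 h 46 min
Sat: 06:45–17:31 = 10 h 46 min; less 45 min break → 10 h 1 min
Total worked: 44 h 2 min = 44.03 h.
Threshold 40 h → overtime 4 h 2 min, regular 40 h 0 min.

Regular 40.00 hours, overtime 4.03 hours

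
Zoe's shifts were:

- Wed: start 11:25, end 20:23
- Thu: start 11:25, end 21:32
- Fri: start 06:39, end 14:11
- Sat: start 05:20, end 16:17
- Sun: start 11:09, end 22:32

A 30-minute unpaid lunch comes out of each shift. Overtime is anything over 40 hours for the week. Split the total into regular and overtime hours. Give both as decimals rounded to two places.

Regular 40.00 hours, overtime 6.45 hours

Wed: 11:25–20:23 = 8 h 58 min; less 30 min break → 8 h 28 min
Thu: 11:25–21:32 = 10 h 7 min; less 30 min break → 9 h 37 min
Fri: 06:39–14:11 = 7 h 32 min; less 30 min break → 7 h 2 min
Sat: 05:20–16:17 = 10 h 57 min; less 30 min break → 10 h 27 min
Sun: 11:09–22:32 = 11 h 23 min; less 30 min break → 10 h 53 min
Total worked: 46 h 27 min = 46.45 h.
Threshold 40 h → overtime 6 h 27 min, regular 40 h 0 min.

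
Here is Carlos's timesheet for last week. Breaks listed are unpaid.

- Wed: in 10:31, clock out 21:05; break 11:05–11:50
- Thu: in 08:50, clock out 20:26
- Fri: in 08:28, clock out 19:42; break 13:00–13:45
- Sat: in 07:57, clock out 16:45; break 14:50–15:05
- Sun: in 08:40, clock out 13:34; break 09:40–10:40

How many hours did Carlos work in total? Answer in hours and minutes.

44 h 21 min

Wed: 10:31–21:05 = 10 h 34 min; less 45 min break → 9 h 49 min
Thu: 08:50–20:26 = 11 h 36 min
Fri: 08:28–19:42 = 11 h 14 min; less 45 min break → 10 h 29 min
Sat: 07:57–16:45 = 8 h 48 min; less 15 min break → 8 h 33 min
Sun: 08:40–13:34 = 4 h 54 min; less 60 min break → 3 h 54 min
Total: 9 h 49 min + 11 h 36 min + 10 h 29 min + 8 h 33 min + 3 h 54 min = 44 h 21 min.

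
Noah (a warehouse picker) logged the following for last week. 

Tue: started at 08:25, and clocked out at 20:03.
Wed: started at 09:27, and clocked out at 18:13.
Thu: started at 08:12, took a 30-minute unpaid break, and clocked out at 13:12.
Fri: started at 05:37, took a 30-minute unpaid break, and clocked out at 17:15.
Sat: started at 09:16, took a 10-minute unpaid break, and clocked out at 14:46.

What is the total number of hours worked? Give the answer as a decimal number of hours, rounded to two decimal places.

Tue: 08:25–20:03 = 11 h 38 min
Wed: 09:27–18:13 = 8 h 46 min
Thu: 08:12–13:12 = 5 h 0 min; less 30 min break → 4 h 30 min
Fri: 05:37–17:15 = 11 h 38 min; less 30 min break → 11 h 8 min
Sat: 09:16–14:46 = 5 h 30 min; less 10 min break → 5 h 20 min
Total: 11 h 38 min + 8 h 46 min + 4 h 30 min + 11 h 8 min + 5 h 20 min = 41 h 22 min.

41.37 hours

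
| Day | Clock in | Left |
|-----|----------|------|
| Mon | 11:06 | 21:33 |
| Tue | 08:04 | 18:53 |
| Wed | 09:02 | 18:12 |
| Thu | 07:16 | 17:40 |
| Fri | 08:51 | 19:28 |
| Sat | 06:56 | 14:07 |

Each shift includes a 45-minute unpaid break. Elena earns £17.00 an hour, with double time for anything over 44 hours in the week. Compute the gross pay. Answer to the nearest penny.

Mon: 11:06–21:33 = 10 h 27 min; less 45 min break → 9 h 42 min
Tue: 08:04–18:53 = 10 h 49 min; less 45 min break → 10 h 4 min
Wed: 09:02–18:12 = 9 h 10 min; less 45 min break → 8 h 25 min
Thu: 07:16–17:40 = 10 h 24 min; less 45 min break → 9 h 39 min
Fri: 08:51–19:28 = 10 h 37 min; less 45 min break → 9 h 52 min
Sat: 06:56–14:07 = 7 h 11 min; less 45 min break → 6 h 26 min
Total worked: 54 h 8 min = 3248 min.
Regular 44 h 0 min = 2640 min at £17.00/h; overtime 10 h 8 min = 608 min at £34.00/h.
Pay = (2640 × £17.00 + 608 × £34.00) ÷ 60 = £1092.53.

£1092.53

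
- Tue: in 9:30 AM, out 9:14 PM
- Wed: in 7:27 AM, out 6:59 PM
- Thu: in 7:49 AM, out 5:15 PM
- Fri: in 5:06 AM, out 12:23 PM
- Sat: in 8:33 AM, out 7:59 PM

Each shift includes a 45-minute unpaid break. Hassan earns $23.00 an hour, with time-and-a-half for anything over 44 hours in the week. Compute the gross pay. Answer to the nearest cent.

Tue: 9:30 AM–9:14 PM = 11 h 44 min; less 45 min break → 10 h 59 min
Wed: 7:27 AM–6:59 PM = 11 h 32 min; less 45 min break → 10 h 47 min
Thu: 7:49 AM–5:15 PM = 9 h 26 min; less 45 min break → 8 h 41 min
Fri: 5:06 AM–12:23 PM = 7 h 17 min; less 45 min break → 6 h 32 min
Sat: 8:33 AM–7:59 PM = 11 h 26 min; less 45 min break → 10 h 41 min
Total worked: 47 h 40 min = 2860 min.
Regular 44 h 0 min = 2640 min at $23.00/h; overtime 3 h 40 min = 220 min at $34.50/h.
Pay = (2640 × $23.00 + 220 × $34.50) ÷ 60 = $1138.50.

$1138.50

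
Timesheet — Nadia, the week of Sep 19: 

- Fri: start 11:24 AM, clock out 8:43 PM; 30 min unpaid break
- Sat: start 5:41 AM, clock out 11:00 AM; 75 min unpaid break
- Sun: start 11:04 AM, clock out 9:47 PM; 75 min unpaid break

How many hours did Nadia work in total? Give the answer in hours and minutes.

Fri: 11:24 AM–8:43 PM = 9 h 19 min; less 30 min break → 8 h 49 min
Sat: 5:41 AM–11:00 AM = 5 h 19 min; less 75 min break → 4 h 4 min
Sun: 11:04 AM–9:47 PM = 10 h 43 min; less 75 min break → 9 h 28 min
Total: 8 h 49 min + 4 h 4 min + 9 h 28 min = 22 h 21 min.

22 h 21 min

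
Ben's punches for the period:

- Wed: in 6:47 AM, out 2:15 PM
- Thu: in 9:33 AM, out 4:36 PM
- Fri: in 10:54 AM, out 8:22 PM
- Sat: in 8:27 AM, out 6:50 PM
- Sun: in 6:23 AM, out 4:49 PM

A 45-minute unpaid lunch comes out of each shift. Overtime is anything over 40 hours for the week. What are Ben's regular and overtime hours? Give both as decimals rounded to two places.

Regular 40.00 hours, overtime 1.05 hours

Wed: 6:47 AM–2:15 PM = 7 h 28 min; less 45 min break → 6 h 43 min
Thu: 9:33 AM–4:36 PM = 7 h 3 min; less 45 min break → 6 h 18 min
Fri: 10:54 AM–8:22 PM = 9 h 28 min; less 45 min break → 8 h 43 min
Sat: 8:27 AM–6:50 PM = 10 h 23 min; less 45 min break → 9 h 38 min
Sun: 6:23 AM–4:49 PM = 10 h 26 min; less 45 min break → 9 h 41 min
Total worked: 41 h 3 min = 41.05 h.
Threshold 40 h → overtime 1 h 3 min, regular 40 h 0 min.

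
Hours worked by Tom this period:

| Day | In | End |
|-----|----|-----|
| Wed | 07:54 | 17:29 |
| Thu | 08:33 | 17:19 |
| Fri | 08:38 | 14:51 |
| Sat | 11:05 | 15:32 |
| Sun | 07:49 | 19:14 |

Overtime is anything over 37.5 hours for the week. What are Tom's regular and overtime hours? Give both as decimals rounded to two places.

Wed: 07:54–17:29 = 9 h 35 min
Thu: 08:33–17:19 = 8 h 46 min
Fri: 08:38–14:51 = 6 h 13 min
Sat: 11:05–15:32 = 4 h 27 min
Sun: 07:49–19:14 = 11 h 25 min
Total worked: 40 h 26 min = 40.43 h.
Threshold 37.5 h → overtime 2 h 56 min, regular 37 h 30 min.

Regular 37.50 hours, overtime 2.93 hours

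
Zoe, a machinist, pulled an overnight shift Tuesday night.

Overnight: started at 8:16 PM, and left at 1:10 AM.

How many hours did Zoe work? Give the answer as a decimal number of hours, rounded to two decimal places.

Overnight: 8:16 PM → midnight = 3 h 44 min; midnight → 1:10 AM = 1 h 10 min; span 4 h 54 min

4.90 hours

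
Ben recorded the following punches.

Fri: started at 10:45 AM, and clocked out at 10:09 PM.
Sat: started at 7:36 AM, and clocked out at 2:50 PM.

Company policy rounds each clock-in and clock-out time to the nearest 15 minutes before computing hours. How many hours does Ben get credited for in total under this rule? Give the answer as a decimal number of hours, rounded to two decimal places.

Fri: in 10:45 AM→10:45 AM, out 10:09 PM→10:15 PM; 11 h 30 min
Sat: in 7:36 AM→7:30 AM, out 2:50 PM→2:45 PM; 7 h 15 min
Total credited: 18 h 45 min.

18.75 hours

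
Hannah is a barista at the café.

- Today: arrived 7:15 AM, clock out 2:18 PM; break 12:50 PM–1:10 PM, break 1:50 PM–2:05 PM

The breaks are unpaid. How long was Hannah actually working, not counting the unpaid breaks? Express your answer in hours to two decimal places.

6.47 hours

Today: 7:15 AM–2:18 PM = 7 h 3 min; less 35 min break → 6 h 28 min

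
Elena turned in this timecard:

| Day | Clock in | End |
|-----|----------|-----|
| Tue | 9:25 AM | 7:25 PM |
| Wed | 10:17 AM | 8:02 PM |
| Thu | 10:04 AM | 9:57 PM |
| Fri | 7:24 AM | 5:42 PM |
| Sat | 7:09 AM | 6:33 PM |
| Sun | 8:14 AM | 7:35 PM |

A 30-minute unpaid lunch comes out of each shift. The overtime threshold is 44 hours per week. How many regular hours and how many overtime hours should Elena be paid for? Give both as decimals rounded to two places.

Regular 44.00 hours, overtime 17.68 hours

Tue: 9:25 AM–7:25 PM = 10 h 0 min; less 30 min break → 9 h 30 min
Wed: 10:17 AM–8:02 PM = 9 h 45 min; less 30 min break → 9 h 15 min
Thu: 10:04 AM–9:57 PM = 11 h 53 min; less 30 min break → 11 h 23 min
Fri: 7:24 AM–5:42 PM = 10 h 18 min; less 30 min break → 9 h 48 min
Sat: 7:09 AM–6:33 PM = 11 h 24 min; less 30 min break → 10 h 54 min
Sun: 8:14 AM–7:35 PM = 11 h 21 min; less 30 min break → 10 h 51 min
Total worked: 61 h 41 min = 61.68 h.
Threshold 44 h → overtime 17 h 41 min, regular 44 h 0 min.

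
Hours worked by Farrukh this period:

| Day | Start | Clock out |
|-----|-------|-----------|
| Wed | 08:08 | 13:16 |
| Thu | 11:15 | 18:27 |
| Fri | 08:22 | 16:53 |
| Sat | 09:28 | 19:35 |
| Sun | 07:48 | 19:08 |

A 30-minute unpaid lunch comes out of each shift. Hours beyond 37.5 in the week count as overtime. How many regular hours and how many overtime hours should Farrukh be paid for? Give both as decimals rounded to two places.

Wed: 08:08–13:16 = 5 h 8 min; less 30 min break → 4 h 38 min
Thu: 11:15–18:27 = 7 h 12 min; less 30 min break → 6 h 42 min
Fri: 08:22–16:53 = 8 h 31 min; less 30 min break → 8 h 1 min
Sat: 09:28–19:35 = 10 h 7 min; less 30 min break → 9 h 37 min
Sun: 07:48–19:08 = 11 h 20 min; less 30 min break → 10 h 50 min
Total worked: 39 h 48 min = 39.80 h.
Threshold 37.5 h → overtime 2 h 18 min, regular 37 h 30 min.

Regular 37.50 hours, overtime 2.30 hours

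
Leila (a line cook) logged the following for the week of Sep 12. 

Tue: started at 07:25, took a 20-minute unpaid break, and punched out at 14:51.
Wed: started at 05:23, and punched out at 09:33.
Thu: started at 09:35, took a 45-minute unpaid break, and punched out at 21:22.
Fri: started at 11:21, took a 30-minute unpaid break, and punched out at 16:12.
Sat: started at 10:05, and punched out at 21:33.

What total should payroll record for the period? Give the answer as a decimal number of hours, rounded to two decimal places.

38.12 hours

Tue: 07:25–14:51 = 7 h 26 min; less 20 min break → 7 h 6 min
Wed: 05:23–09:33 = 4 h 10 min
Thu: 09:35–21:22 = 11 h 47 min; less 45 min break → 11 h 2 min
Fri: 11:21–16:12 = 4 h 51 min; less 30 min break → 4 h 21 min
Sat: 10:05–21:33 = 11 h 28 min
Total: 7 h 6 min + 4 h 10 min + 11 h 2 min + 4 h 21 min + 11 h 28 min = 38 h 7 min.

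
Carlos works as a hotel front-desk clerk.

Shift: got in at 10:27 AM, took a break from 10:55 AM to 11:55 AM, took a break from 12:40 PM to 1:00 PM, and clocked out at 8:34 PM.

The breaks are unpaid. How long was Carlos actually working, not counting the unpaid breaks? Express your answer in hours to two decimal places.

8.78 hours

Shift: 10:27 AM–8:34 PM = 10 h 7 min; less 80 min break → 8 h 47 min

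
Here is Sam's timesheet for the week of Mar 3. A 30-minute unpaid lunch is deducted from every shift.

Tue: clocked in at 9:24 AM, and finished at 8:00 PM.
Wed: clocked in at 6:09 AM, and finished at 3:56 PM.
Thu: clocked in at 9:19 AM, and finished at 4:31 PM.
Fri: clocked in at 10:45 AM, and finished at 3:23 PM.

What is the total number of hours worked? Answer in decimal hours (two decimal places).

Tue: 9:24 AM–8:00 PM = 10 h 36 min; less 30 min break → 10 h 6 min
Wed: 6:09 AM–3:56 PM = 9 h 47 min; less 30 min break → 9 h 17 min
Thu: 9:19 AM–4:31 PM = 7 h 12 min; less 30 min break → 6 h 42 min
Fri: 10:45 AM–3:23 PM = 4 h 38 min; less 30 min break → 4 h 8 min
Total: 10 h 6 min + 9 h 17 min + 6 h 42 min + 4 h 8 min = 30 h 13 min.

30.22 hours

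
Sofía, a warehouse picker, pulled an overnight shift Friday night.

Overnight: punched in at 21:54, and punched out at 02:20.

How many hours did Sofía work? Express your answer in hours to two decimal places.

4.43 hours

Overnight: 21:54 → midnight = 2 h 6 min; midnight → 02:20 = 2 h 20 min; span 4 h 26 min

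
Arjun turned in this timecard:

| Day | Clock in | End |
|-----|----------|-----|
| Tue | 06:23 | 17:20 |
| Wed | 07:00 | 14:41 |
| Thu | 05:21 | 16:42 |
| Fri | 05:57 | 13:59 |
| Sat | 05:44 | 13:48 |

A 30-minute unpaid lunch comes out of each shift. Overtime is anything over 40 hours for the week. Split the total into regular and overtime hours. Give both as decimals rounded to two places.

Tue: 06:23–17:20 = 10 h 57 min; less 30 min break → 10 h 27 min
Wed: 07:00–14:41 = 7 h 41 min; less 30 min break → 7 h 11 min
Thu: 05:21–16:42 = 11 h 21 min; less 30 min break → 10 h 51 min
Fri: 05:57–13:59 = 8 h 2 min; less 30 min break → 7 h 32 min
Sat: 05:44–13:48 = 8 h 4 min; less 30 min break → 7 h 34 min
Total worked: 43 h 35 min = 43.58 h.
Threshold 40 h → overtime 3 h 35 min, regular 40 h 0 min.

Regular 40.00 hours, overtime 3.58 hours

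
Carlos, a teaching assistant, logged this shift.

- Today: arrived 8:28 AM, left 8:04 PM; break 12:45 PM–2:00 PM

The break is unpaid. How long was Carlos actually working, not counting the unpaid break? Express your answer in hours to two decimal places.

10.35 hours

Today: 8:28 AM–8:04 PM = 11 h 36 min; less 75 min break → 10 h 21 min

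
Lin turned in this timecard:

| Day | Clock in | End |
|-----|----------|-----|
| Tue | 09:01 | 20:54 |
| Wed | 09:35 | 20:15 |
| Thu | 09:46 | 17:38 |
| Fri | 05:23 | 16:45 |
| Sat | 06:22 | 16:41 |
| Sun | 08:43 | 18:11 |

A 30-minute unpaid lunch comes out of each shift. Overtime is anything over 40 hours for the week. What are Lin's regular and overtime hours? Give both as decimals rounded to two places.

Regular 40.00 hours, overtime 18.57 hours

Tue: 09:01–20:54 = 11 h 53 min; less 30 min break → 11 h 23 min
Wed: 09:35–20:15 = 10 h 40 min; less 30 min break → 10 h 10 min
Thu: 09:46–17:38 = 7 h 52 min; less 30 min break → 7 h 22 min
Fri: 05:23–16:45 = 11 h 22 min; less 30 min break → 10 h 52 min
Sat: 06:22–16:41 = 10 h 19 min; less 30 min break → 9 h 49 min
Sun: 08:43–18:11 = 9 h 28 min; less 30 min break → 8 h 58 min
Total worked: 58 h 34 min = 58.57 h.
Threshold 40 h → overtime 18 h 34 min, regular 40 h 0 min.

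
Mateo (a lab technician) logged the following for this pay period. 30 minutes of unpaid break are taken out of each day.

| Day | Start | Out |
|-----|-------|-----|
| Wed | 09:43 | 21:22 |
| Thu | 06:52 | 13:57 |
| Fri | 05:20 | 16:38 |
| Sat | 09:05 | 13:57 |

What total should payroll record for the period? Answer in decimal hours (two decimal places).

32.90 hours

Wed: 09:43–21:22 = 11 h 39 min; less 30 min break → 11 h 9 min
Thu: 06:52–13:57 = 7 h 5 min; less 30 min break → 6 h 35 min
Fri: 05:20–16:38 = 11 h 18 min; less 30 min break → 10 h 48 min
Sat: 09:05–13:57 = 4 h 52 min; less 30 min break → 4 h 22 min
Total: 11 h 9 min + 6 h 35 min + 10 h 48 min + 4 h 22 min = 32 h 54 min.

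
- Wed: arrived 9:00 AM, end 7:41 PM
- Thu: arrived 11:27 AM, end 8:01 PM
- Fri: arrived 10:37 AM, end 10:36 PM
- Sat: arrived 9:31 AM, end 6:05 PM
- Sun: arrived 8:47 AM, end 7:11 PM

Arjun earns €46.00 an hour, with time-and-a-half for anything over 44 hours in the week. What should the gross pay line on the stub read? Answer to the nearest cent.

Wed: 9:00 AM–7:41 PM = 10 h 41 min
Thu: 11:27 AM–8:01 PM = 8 h 34 min
Fri: 10:37 AM–10:36 PM = 11 h 59 min
Sat: 9:31 AM–6:05 PM = 8 h 34 min
Sun: 8:47 AM–7:11 PM = 10 h 24 min
Total worked: 50 h 12 min = 3012 min.
Regular 44 h 0 min = 2640 min at €46.00/h; overtime 6 h 12 min = 372 min at €69.00/h.
Pay = (2640 × €46.00 + 372 × €69.00) ÷ 60 = €2451.80.

€2451.80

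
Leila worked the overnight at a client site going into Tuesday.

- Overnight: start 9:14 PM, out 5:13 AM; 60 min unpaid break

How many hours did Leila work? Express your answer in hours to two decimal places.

6.98 hours

Overnight: 9:14 PM → midnight = 2 h 46 min; midnight → 5:13 AM = 5 h 13 min; span 7 h 59 min; less 60 min break → 6 h 59 min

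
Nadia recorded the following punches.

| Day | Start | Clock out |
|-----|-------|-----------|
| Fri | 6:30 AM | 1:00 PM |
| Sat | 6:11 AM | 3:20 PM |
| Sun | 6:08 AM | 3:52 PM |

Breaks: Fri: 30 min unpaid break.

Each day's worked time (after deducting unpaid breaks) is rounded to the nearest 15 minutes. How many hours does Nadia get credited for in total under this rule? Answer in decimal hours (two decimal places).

Fri: 6:30 AM–1:00 PM = 6 h 30 min − 30 min = 6 h 0 min → rounds to 6 h 0 min
Sat: 6:11 AM–3:20 PM = 9 h 9 min → rounds to 9 h 15 min
Sun: 6:08 AM–3:52 PM = 9 h 44 min → rounds to 9 h 45 min
Total credited: 25 h 0 min.

25.00 hours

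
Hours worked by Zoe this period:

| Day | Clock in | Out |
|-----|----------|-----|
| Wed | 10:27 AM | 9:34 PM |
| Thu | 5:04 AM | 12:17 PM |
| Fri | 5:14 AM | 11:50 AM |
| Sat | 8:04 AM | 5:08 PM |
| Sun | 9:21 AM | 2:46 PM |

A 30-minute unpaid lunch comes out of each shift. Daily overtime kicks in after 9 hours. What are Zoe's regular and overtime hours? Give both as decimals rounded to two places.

Regular 35.30 hours, overtime 1.62 hours

Wed: 10:27 AM–9:34 PM = 11 h 7 min; less 30 min break → 10 h 37 min
Thu: 5:04 AM–12:17 PM = 7 h 13 min; less 30 min break → 6 h 43 min
Fri: 5:14 AM–11:50 AM = 6 h 36 min; less 30 min break → 6 h 6 min
Sat: 8:04 AM–5:08 PM = 9 h 4 min; less 30 min break → 8 h 34 min
Sun: 9:21 AM–2:46 PM = 5 h 25 min; less 30 min break → 4 h 55 min
Wed reg 9 h 0 min / OT 1 h 37 min; Thu reg 6 h 43 min / OT 0 h 0 min; Fri reg 6 h 6 min / OT 0 h 0 min; Sat reg 8 h 34 min / OT 0 h 0 min; Sun reg 4 h 55 min / OT 0 h 0 min.
Totals: regular 35 h 18 min, overtime 1 h 37 min.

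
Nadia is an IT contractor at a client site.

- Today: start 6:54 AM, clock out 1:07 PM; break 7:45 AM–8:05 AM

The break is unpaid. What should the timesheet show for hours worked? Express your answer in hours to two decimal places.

Today: 6:54 AM–1:07 PM = 6 h 13 min; less 20 min break → 5 h 53 min

5.88 hours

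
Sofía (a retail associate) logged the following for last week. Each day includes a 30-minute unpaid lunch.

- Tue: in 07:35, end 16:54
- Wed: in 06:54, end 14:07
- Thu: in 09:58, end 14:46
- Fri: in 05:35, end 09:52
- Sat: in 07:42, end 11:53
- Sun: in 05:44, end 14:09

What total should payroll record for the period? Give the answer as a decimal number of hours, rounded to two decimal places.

35.22 hours

Tue: 07:35–16:54 = 9 h 19 min; less 30 min break → 8 h 49 min
Wed: 06:54–14:07 = 7 h 13 min; less 30 min break → 6 h 43 min
Thu: 09:58–14:46 = 4 h 48 min; less 30 min break → 4 h 18 min
Fri: 05:35–09:52 = 4 h 17 min; less 30 min break → 3 h 47 min
Sat: 07:42–11:53 = 4 h 11 min; less 30 min break → 3 h 41 min
Sun: 05:44–14:09 = 8 h 25 min; less 30 min break → 7 h 55 min
Total: 8 h 49 min + 6 h 43 min + 4 h 18 min + 3 h 47 min + 3 h 41 min + 7 h 55 min = 35 h 13 min.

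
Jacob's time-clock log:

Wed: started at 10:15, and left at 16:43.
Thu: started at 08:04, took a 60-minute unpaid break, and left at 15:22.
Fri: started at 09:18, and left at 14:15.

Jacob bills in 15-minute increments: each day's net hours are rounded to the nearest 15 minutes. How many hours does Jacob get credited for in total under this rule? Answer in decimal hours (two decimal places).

Wed: 10:15–16:43 = 6 h 28 min → rounds to 6 h 30 min
Thu: 08:04–15:22 = 7 h 18 min − 60 min = 6 h 18 min → rounds to 6 h 15 min
Fri: 09:18–14:15 = 4 h 57 min → rounds to 5 h 0 min
Total credited: 17 h 45 min.

17.75 hours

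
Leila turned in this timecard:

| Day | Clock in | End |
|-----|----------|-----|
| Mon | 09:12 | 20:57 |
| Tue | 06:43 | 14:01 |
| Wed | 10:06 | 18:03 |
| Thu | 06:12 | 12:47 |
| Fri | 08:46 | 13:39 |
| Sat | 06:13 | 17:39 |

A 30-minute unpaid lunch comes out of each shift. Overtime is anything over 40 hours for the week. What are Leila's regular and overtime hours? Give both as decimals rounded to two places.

Mon: 09:12–20:57 = 11 h 45 min; less 30 min break → 11 h 15 min
Tue: 06:43–14:01 = 7 h 18 min; less 30 min break → 6 h 48 min
Wed: 10:06–18:03 = 7 h 57 min; less 30 min break → 7 h 27 min
Thu: 06:12–12:47 = 6 h 35 min; less 30 min break → 6 h 5 min
Fri: 08:46–13:39 = 4 h 53 min; less 30 min break → 4 h 23 min
Sat: 06:13–17:39 = 11 h 26 min; less 30 min break → 10 h 56 min
Total worked: 46 h 54 min = 46.90 h.
Threshold 40 h → overtime 6 h 54 min, regular 40 h 0 min.

Regular 40.00 hours, overtime 6.90 hours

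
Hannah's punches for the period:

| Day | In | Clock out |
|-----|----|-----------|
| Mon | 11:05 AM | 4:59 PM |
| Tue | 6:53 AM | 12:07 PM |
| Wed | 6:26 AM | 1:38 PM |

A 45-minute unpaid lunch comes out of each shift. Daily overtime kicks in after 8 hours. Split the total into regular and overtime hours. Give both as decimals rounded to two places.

Regular 16.08 hours, overtime 0.00 hours

Mon: 11:05 AM–4:59 PM = 5 h 54 min; less 45 min break → 5 h 9 min
Tue: 6:53 AM–12:07 PM = 5 h 14 min; less 45 min break → 4 h 29 min
Wed: 6:26 AM–1:38 PM = 7 h 12 min; less 45 min break → 6 h 27 min
Mon reg 5 h 9 min / OT 0 h 0 min; Tue reg 4 h 29 min / OT 0 h 0 min; Wed reg 6 h 27 min / OT 0 h 0 min.
Totals: regular 16 h 5 min, overtime 0 h 0 min.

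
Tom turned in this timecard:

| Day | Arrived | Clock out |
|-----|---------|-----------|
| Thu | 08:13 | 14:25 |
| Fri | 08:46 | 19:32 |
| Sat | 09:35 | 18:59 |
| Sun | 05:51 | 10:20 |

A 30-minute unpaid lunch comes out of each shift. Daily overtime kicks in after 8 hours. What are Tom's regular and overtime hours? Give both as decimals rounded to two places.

Regular 25.68 hours, overtime 3.17 hours

Thu: 08:13–14:25 = 6 h 12 min; less 30 min break → 5 h 42 min
Fri: 08:46–19:32 = 10 h 46 min; less 30 min break → 10 h 16 min
Sat: 09:35–18:59 = 9 h 24 min; less 30 min break → 8 h 54 min
Sun: 05:51–10:20 = 4 h 29 min; less 30 min break → 3 h 59 min
Thu reg 5 h 42 min / OT 0 h 0 min; Fri reg 8 h 0 min / OT 2 h 16 min; Sat reg 8 h 0 min / OT 0 h 54 min; Sun reg 3 h 59 min / OT 0 h 0 min.
Totals: regular 25 h 41 min, overtime 3 h 10 min.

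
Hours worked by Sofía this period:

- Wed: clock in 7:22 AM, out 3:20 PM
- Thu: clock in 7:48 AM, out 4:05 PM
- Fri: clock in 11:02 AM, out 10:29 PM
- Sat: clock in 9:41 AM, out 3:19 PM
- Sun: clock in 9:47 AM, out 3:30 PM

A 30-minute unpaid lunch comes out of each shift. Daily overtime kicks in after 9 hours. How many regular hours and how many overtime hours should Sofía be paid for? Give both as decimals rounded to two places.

Wed: 7:22 AM–3:20 PM = 7 h 58 min; less 30 min break → 7 h 28 min
Thu: 7:48 AM–4:05 PM = 8 h 17 min; less 30 min break → 7 h 47 min
Fri: 11:02 AM–10:29 PM = 11 h 27 min; less 30 min break → 10 h 57 min
Sat: 9:41 AM–3:19 PM = 5 h 38 min; less 30 min break → 5 h 8 min
Sun: 9:47 AM–3:30 PM = 5 h 43 min; less 30 min break → 5 h 13 min
Wed reg 7 h 28 min / OT 0 h 0 min; Thu reg 7 h 47 min / OT 0 h 0 min; Fri reg 9 h 0 min / OT 1 h 57 min; Sat reg 5 h 8 min / OT 0 h 0 min; Sun reg 5 h 13 min / OT 0 h 0 min.
Totals: regular 34 h 36 min, overtime 1 h 57 min.

Regular 34.60 hours, overtime 1.95 hours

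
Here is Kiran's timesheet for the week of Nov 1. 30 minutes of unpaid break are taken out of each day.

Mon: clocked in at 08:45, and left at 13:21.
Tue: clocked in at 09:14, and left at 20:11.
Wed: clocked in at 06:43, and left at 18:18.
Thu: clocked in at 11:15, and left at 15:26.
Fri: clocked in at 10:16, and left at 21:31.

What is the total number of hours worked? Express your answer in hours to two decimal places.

Mon: 08:45–13:21 = 4 h 36 min; less 30 min break → 4 h 6 min
Tue: 09:14–20:11 = 10 h 57 min; less 30 min break → 10 h 27 min
Wed: 06:43–18:18 = 11 h 35 min; less 30 min break → 11 h 5 min
Thu: 11:15–15:26 = 4 h 11 min; less 30 min break → 3 h 41 min
Fri: 10:16–21:31 = 11 h 15 min; less 30 min break → 10 h 45 min
Total: 4 h 6 min + 10 h 27 min + 11 h 5 min + 3 h 41 min + 10 h 45 min = 40 h 4 min.

40.07 hours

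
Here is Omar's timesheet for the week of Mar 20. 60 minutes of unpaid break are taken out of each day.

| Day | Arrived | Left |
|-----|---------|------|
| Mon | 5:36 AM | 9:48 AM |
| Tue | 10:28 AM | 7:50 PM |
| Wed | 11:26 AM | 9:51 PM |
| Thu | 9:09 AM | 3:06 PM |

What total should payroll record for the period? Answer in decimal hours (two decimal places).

Mon: 5:36 AM–9:48 AM = 4 h 12 min; less 60 min break → 3 h 12 min
Tue: 10:28 AM–7:50 PM = 9 h 22 min; less 60 min break → 8 h 22 min
Wed: 11:26 AM–9:51 PM = 10 h 25 min; less 60 min break → 9 h 25 min
Thu: 9:09 AM–3:06 PM = 5 h 57 min; less 60 min break → 4 h 57 min
Total: 3 h 12 min + 8 h 22 min + 9 h 25 min + 4 h 57 min = 25 h 56 min.

25.93 hours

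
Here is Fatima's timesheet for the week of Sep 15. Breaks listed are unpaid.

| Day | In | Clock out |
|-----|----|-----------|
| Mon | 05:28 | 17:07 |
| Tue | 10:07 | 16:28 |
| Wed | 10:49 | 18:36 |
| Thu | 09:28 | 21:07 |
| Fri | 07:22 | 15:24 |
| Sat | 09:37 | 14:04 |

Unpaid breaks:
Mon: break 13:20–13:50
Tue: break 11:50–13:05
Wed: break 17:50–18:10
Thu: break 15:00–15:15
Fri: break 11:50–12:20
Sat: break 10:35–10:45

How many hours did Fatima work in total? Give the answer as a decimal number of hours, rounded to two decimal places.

Mon: 05:28–17:07 = 11 h 39 min; less 30 min break → 11 h 9 min
Tue: 10:07–16:28 = 6 h 21 min; less 75 min break → 5 h 6 min
Wed: 10:49–18:36 = 7 h 47 min; less 20 min break → 7 h 27 min
Thu: 09:28–21:07 = 11 h 39 min; less 15 min break → 11 h 24 min
Fri: 07:22–15:24 = 8 h 2 min; less 30 min break → 7 h 32 min
Sat: 09:37–14:04 = 4 h 27 min; less 10 min break → 4 h 17 min
Total: 11 h 9 min + 5 h 6 min + 7 h 27 min + 11 h 24 min + 7 h 32 min + 4 h 17 min = 46 h 55 min.

46.92 hours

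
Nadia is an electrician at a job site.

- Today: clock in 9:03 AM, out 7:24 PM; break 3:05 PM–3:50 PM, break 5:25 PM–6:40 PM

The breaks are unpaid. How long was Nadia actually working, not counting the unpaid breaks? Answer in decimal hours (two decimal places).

Today: 9:03 AM–7:24 PM = 10 h 21 min; less 120 min break → 8 h 21 min

8.35 hours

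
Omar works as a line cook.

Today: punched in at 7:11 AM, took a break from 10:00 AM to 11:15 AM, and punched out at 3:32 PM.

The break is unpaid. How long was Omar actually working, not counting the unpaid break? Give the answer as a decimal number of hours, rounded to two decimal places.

Today: 7:11 AM–3:32 PM = 8 h 21 min; less 75 min break → 7 h 6 min

7.10 hours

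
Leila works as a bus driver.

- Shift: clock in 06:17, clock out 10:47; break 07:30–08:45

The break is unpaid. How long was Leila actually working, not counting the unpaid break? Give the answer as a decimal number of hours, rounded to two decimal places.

3.25 hours

Shift: 06:17–10:47 = 4 h 30 min; less 75 min break → 3 h 15 min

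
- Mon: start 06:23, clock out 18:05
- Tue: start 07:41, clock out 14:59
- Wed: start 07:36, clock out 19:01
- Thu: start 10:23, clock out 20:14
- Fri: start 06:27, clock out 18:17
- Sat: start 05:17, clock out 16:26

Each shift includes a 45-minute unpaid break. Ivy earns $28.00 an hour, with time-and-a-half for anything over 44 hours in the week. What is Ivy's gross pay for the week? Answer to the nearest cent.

$1851.50

Mon: 06:23–18:05 = 11 h 42 min; less 45 min break → 10 h 57 min
Tue: 07:41–14:59 = 7 h 18 min; less 45 min break → 6 h 33 min
Wed: 07:36–19:01 = 11 h 25 min; less 45 min break → 10 h 40 min
Thu: 10:23–20:14 = 9 h 51 min; less 45 min break → 9 h 6 min
Fri: 06:27–18:17 = 11 h 50 min; less 45 min break → 11 h 5 min
Sat: 05:17–16:26 = 11 h 9 min; less 45 min break → 10 h 24 min
Total worked: 58 h 45 min = 3525 min.
Regular 44 h 0 min = 2640 min at $28.00/h; overtime 14 h 45 min = 885 min at $42.00/h.
Pay = (2640 × $28.00 + 885 × $42.00) ÷ 60 = $1851.50.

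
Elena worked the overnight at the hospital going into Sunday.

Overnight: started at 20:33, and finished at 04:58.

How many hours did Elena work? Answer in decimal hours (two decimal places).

Overnight: 20:33 → midnight = 3 h 27 min; midnight → 04:58 = 4 h 58 min; span 8 h 25 min

8.42 hours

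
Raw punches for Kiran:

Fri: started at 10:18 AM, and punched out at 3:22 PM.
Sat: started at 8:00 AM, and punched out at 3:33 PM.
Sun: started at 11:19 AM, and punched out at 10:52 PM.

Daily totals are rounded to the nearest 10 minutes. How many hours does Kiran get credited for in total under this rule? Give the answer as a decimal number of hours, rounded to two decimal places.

24.00 hours

Fri: 10:18 AM–3:22 PM = 5 h 4 min → rounds to 5 h 0 min
Sat: 8:00 AM–3:33 PM = 7 h 33 min → rounds to 7 h 30 min
Sun: 11:19 AM–10:52 PM = 11 h 33 min → rounds to 11 h 30 min
Total credited: 24 h 0 min.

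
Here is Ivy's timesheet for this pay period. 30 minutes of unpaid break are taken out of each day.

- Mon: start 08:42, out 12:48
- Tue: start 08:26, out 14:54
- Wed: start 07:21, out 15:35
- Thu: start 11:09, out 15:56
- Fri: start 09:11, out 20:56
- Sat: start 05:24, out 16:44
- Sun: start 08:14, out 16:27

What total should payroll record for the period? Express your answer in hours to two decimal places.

51.38 hours

Mon: 08:42–12:48 = 4 h 6 min; less 30 min break → 3 h 36 min
Tue: 08:26–14:54 = 6 h 28 min; less 30 min break → 5 h 58 min
Wed: 07:21–15:35 = 8 h 14 min; less 30 min break → 7 h 44 min
Thu: 11:09–15:56 = 4 h 47 min; less 30 min break → 4 h 17 min
Fri: 09:11–20:56 = 11 h 45 min; less 30 min break → 11 h 15 min
Sat: 05:24–16:44 = 11 h 20 min; less 30 min break → 10 h 50 min
Sun: 08:14–16:27 = 8 h 13 min; less 30 min break → 7 h 43 min
Total: 3 h 36 min + 5 h 58 min + 7 h 44 min + 4 h 17 min + 11 h 15 min + 10 h 50 min + 7 h 43 min = 51 h 23 min.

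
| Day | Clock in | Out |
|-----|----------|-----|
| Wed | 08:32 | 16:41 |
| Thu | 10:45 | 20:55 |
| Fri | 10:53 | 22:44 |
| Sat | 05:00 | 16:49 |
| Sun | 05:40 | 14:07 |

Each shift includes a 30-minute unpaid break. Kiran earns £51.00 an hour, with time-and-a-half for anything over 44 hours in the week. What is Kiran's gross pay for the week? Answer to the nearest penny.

£2544.90

Wed: 08:32–16:41 = 8 h 9 min; less 30 min break → 7 h 39 min
Thu: 10:45–20:55 = 10 h 10 min; less 30 min break → 9 h 40 min
Fri: 10:53–22:44 = 11 h 51 min; less 30 min break → 11 h 21 min
Sat: 05:00–16:49 = 11 h 49 min; less 30 min break → 11 h 19 min
Sun: 05:40–14:07 = 8 h 27 min; less 30 min break → 7 h 57 min
Total worked: 47 h 56 min = 2876 min.
Regular 44 h 0 min = 2640 min at £51.00/h; overtime 3 h 56 min = 236 min at £76.50/h.
Pay = (2640 × £51.00 + 236 × £76.50) ÷ 60 = £2544.90.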